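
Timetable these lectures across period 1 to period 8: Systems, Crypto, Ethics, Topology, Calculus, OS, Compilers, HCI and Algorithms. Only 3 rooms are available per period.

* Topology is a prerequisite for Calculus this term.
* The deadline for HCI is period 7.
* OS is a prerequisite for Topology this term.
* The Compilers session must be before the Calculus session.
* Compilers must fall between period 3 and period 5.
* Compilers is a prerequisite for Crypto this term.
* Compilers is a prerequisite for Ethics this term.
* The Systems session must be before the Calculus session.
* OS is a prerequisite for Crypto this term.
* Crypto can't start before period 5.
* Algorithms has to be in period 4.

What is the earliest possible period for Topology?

period 2

Precedence pushes Topology to at least period 2; downstream work caps Topology at period 7.
Topology at period 2 is achievable: Topology in period 2, OS in period 1, HCI in period 1, Ethics in period 4, Calculus in period 4, Crypto in period 5, Compilers in period 3, Algorithms in period 4, Systems in period 1.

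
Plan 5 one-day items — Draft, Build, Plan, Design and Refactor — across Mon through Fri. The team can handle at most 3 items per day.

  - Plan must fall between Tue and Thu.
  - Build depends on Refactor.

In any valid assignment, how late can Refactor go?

Downstream work caps Refactor at Thu.
Refactor at Thu is achievable: Refactor -> Thu, Build -> Fri, Plan -> Tue, Design -> Mon, Draft -> Mon.

Thu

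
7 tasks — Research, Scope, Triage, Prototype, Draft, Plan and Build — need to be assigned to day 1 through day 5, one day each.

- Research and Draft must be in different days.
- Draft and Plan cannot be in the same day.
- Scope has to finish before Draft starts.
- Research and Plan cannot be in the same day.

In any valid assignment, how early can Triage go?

Triage at day 1 is achievable: Draft=day 2, Prototype=day 1, Scope=day 1, Plan=day 3, Build=day 1, Research=day 1, Triage=day 1.

day 1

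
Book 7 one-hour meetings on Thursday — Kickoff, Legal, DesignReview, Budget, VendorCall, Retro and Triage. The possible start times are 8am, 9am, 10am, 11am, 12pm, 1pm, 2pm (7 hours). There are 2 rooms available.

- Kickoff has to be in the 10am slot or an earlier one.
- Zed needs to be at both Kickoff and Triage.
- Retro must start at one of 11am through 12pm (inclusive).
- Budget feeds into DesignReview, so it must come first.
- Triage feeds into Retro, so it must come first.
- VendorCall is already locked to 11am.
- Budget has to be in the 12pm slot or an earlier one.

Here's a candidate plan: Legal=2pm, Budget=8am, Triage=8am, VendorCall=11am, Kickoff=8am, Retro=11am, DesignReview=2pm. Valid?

Zed needs to be at both Kickoff and Triage — violated.
VendorCall is already locked to 11am — holds.
There are 2 rooms available — violated.
Budget feeds into DesignReview, so it must come first — holds.
Kickoff has to be in the 10am slot or an earlier one — holds.
Retro must start at one of 11am through 12pm (inclusive) — holds.
Budget has to be in the 12pm slot or an earlier one — holds.
Triage feeds into Retro, so it must come first — holds.

Invalid. Zed needs to be at both Kickoff and Triage.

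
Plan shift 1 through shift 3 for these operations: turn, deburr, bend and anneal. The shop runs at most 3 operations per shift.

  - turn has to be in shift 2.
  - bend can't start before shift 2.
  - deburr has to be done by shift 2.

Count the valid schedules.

11

Splitting on deburr: it can be shift 1 (6), shift 2 (5). Listing each branch's schedules as (turn, bend, anneal) by shift number:
deburr=shift 1: (2,2,1) (2,2,2) (2,2,3) (2,3,1) (2,3,2) (2,3,3) — 6.
deburr=shift 2: (2,2,1) (2,2,3) (2,3,1) (2,3,2) (2,3,3) — 5.
Summing: 6 + 5 = 11.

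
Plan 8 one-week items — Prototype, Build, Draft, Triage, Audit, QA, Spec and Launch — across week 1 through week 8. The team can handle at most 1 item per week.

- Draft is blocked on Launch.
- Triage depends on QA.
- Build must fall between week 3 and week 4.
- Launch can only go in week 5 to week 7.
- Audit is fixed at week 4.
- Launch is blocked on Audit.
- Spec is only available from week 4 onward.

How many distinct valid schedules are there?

36

Splitting on Draft: it can be week 6 (6), week 7 (12), week 8 (18). Listing each branch's schedules as (Prototype, Build, Triage, Audit, QA, Spec, Launch) by week number:
Draft=week 6: (1,3,7,4,2,8,5) (1,3,8,4,2,7,5) (2,3,7,4,1,8,5) (2,3,8,4,1,7,5) (7,3,2,4,1,8,5) (8,3,2,4,1,7,5) — 6.
Draft=week 7: (1,3,5,4,2,8,6) (1,3,6,4,2,8,5) (1,3,8,4,2,5,6) (1,3,8,4,2,6,5) (2,3,5,4,1,8,6) (2,3,6,4,1,8,5) (2,3,8,4,1,5,6) (2,3,8,4,1,6,5) (5,3,2,4,1,8,6) (6,3,2,4,1,8,5) (8,3,2,4,1,5,6) (8,3,2,4,1,6,5) — 12.
Draft=week 8: (1,3,5,4,2,6,7) (1,3,5,4,2,7,6) (1,3,6,4,2,5,7) (1,3,6,4,2,7,5) (1,3,7,4,2,5,6) (1,3,7,4,2,6,5) (2,3,5,4,1,6,7) (2,3,5,4,1,7,6) (2,3,6,4,1,5,7) (2,3,6,4,1,7,5) (2,3,7,4,1,5,6) (2,3,7,4,1,6,5) (5,3,2,4,1,6,7) (5,3,2,4,1,7,6) (6,3,2,4,1,5,7) (6,3,2,4,1,7,5) (7,3,2,4,1,5,6) (7,3,2,4,1,6,5) — 18.
Summing: 6 + 12 + 18 = 36.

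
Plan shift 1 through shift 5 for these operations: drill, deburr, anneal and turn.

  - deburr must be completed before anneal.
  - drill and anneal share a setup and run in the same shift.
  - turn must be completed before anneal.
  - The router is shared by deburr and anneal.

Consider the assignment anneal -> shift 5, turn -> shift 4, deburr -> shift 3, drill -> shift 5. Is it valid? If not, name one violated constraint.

Yes, all constraints hold

deburr must be completed before anneal — holds.
turn must be completed before anneal — holds.
drill and anneal share a setup and run in the same shift — holds.
The router is shared by deburr and anneal — holds.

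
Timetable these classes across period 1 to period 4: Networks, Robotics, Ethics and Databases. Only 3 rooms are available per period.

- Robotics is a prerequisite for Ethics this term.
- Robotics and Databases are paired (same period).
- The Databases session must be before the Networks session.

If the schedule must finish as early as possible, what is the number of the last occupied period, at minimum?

The precedence chain requires at least 2 distinct periods.
With at most 3 per period and 4 classes, at least 2 periods are needed.
2 works (last occupied period: period 2): for example Networks in period 2, Ethics in period 2, Databases in period 1, Robotics in period 1.

period 2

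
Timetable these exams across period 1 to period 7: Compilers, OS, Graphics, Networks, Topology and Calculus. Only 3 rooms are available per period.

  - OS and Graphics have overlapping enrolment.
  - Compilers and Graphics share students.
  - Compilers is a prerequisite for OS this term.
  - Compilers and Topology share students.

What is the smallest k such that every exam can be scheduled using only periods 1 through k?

The precedence chain requires at least 2 distinct periods.
With at most 3 per period and 6 exams, at least 2 periods are needed.
Could 2 periods be enough, i.e. nothing placed later than period 2? No: OS must come after Compilers (at period 1 or later) → {period 2}; Compilers must come before OS (at period 2 or earlier) → {period 1}; Graphics can't share with Compilers (period 1) → {period 2}; Graphics can't share with OS (period 2) → nothing is left.
So 2 periods is not enough.
3 works (last occupied period: period 3): for example OS in period 2; Topology in period 2; Graphics in period 3; Calculus in period 1; Networks in period 1; Compilers in period 1.

3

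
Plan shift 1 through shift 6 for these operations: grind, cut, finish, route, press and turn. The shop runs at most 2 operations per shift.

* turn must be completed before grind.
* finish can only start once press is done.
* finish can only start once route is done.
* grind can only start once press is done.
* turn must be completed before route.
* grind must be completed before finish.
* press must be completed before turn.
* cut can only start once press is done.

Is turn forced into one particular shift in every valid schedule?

No

turn can be shift 2 (e.g. grind in shift 3, route in shift 3, turn in shift 2, finish in shift 4, press in shift 1, cut in shift 2) or shift 3 (e.g. cut -> shift 2, finish -> shift 5, turn -> shift 3, grind -> shift 4, route -> shift 4, press -> shift 1).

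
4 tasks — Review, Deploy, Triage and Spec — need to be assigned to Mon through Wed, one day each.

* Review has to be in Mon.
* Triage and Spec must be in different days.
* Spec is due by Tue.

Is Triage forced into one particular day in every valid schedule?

No

Triage can be Mon (e.g. Review -> Mon; Triage -> Mon; Spec -> Tue; Deploy -> Mon) or Tue (e.g. Spec in Mon; Triage in Tue; Deploy in Mon; Review in Mon).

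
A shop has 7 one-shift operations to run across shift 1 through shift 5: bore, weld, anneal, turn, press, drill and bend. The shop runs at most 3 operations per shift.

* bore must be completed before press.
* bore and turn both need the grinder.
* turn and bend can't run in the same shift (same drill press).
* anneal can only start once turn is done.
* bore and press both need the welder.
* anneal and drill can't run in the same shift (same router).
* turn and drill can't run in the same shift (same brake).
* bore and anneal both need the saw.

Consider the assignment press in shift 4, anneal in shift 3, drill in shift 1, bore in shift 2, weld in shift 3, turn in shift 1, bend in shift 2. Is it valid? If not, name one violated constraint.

No. turn and drill can't run in the same shift (same brake) is not satisfied.

bore and turn both need the grinder — holds.
anneal can only start once turn is done — holds.
bore and press both need the welder — holds.
The shop runs at most 3 operations per shift — holds.
anneal and drill can't run in the same shift (same router) — holds.
bore and anneal both need the saw — holds.
turn and bend can't run in the same shift (same drill press) — holds.
bore must be completed before press — holds.
turn and drill can't run in the same shift (same brake) — violated.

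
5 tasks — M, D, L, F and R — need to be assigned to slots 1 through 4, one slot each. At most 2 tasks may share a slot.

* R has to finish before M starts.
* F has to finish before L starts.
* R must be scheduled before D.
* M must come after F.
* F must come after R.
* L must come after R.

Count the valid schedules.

13

Splitting on M: it can be 3 (5), 4 (8). Listing each branch's schedules as (D, L, F, R):
M=3: (2,3,2,1) (2,4,2,1) (3,4,2,1) (4,3,2,1) (4,4,2,1) — 5.
M=4: (2,3,2,1) (2,4,2,1) (2,4,3,1) (3,3,2,1) (3,4,2,1) (3,4,3,1) (3,4,3,2) (4,3,2,1) — 8.
Summing: 5 + 8 = 13.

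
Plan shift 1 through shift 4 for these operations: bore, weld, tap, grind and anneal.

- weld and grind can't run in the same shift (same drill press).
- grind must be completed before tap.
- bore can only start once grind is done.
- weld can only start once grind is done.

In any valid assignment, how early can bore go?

shift 2

Precedence pushes bore to at least shift 2.
bore at shift 2 is achievable: bore in shift 2, weld in shift 2, anneal in shift 1, tap in shift 2, grind in shift 1.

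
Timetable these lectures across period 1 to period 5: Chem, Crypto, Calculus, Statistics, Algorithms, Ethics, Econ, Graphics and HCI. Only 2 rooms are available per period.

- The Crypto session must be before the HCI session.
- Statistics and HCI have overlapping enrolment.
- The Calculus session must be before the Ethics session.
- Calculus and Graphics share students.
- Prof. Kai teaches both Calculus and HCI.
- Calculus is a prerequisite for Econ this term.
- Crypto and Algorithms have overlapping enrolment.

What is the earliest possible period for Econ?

period 2

Precedence pushes Econ to at least period 2.
Econ at period 2 is achievable: Crypto in period 1; Statistics in period 4; Ethics in period 2; HCI in period 3; Econ in period 2; Calculus in period 1; Algorithms in period 4; Chem in period 3; Graphics in period 5.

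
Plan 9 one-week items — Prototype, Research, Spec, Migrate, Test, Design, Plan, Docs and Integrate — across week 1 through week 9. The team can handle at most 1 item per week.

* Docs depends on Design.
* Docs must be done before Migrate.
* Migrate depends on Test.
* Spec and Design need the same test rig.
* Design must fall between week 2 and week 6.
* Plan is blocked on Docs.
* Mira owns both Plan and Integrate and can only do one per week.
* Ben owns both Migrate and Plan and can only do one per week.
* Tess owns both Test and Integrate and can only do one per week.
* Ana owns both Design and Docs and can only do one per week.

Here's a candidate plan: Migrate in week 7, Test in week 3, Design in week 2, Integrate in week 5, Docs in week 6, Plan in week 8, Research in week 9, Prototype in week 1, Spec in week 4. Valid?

Yes, all constraints hold

Ben owns both Migrate and Plan and can only do one per week — holds.
Spec and Design need the same test rig — holds.
Ana owns both Design and Docs and can only do one per week — holds.
Docs depends on Design — holds.
Migrate depends on Test — holds.
Plan is blocked on Docs — holds.
Mira owns both Plan and Integrate and can only do one per week — holds.
Design must fall between week 2 and week 6 — holds.
Docs must be done before Migrate — holds.
The team can handle at most 1 item per week — holds.
Tess owns both Test and Integrate and can only do one per week — holds.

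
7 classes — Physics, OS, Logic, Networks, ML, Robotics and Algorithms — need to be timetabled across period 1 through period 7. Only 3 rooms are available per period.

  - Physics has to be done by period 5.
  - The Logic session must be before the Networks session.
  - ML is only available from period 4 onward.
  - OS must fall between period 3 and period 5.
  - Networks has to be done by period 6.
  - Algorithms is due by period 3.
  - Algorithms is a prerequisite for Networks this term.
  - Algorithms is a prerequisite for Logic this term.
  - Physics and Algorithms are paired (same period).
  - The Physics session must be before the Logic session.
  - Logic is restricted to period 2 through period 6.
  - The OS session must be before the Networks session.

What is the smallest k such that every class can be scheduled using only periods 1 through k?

The precedence chain requires at least 3 distinct periods.
With at most 3 per period and 7 classes, at least 3 periods are needed.
ML can't be placed before period 4, so the schedule must run through at least period 4.
4 works (last occupied period: period 4): for example Algorithms in period 1; Networks in period 4; OS in period 3; Physics in period 1; Robotics in period 1; ML in period 4; Logic in period 2.

4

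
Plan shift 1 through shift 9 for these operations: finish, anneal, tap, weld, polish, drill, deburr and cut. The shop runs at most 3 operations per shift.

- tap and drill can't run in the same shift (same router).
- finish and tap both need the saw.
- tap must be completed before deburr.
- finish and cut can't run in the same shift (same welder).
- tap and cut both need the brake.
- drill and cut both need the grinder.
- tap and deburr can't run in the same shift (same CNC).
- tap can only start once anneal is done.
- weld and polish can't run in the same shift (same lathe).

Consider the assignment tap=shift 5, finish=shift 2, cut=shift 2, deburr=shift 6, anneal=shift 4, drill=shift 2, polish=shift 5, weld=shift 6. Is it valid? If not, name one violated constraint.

No. finish and cut can't run in the same shift (same welder) is not satisfied.

The shop runs at most 3 operations per shift — holds.
tap and deburr can't run in the same shift (same CNC) — holds.
weld and polish can't run in the same shift (same lathe) — holds.
tap must be completed before deburr — holds.
tap and cut both need the brake — holds.
finish and cut can't run in the same shift (same welder) — violated.
tap can only start once anneal is done — holds.
drill and cut both need the grinder — violated.
tap and drill can't run in the same shift (same router) — holds.
finish and tap both need the saw — holds.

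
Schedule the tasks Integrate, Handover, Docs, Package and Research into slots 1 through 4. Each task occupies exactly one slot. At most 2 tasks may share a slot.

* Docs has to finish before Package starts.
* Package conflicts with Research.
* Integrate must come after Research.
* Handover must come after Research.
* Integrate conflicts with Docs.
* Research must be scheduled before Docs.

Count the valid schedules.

16

Splitting on Integrate: it can be 2 (3), 3 (5), 4 (8). Listing each branch's schedules as (Handover, Docs, Package, Research):
Integrate=2: (2,3,4,1) (3,3,4,1) (4,3,4,1) — 3.
Integrate=3: (2,2,3,1) (2,2,4,1) (3,2,4,1) (4,2,3,1) (4,2,4,1) — 5.
Integrate=4: (2,2,3,1) (2,2,4,1) (2,3,4,1) (3,2,3,1) (3,2,4,1) (3,3,4,1) (3,3,4,2) (4,2,3,1) — 8.
Summing: 3 + 5 + 8 = 16.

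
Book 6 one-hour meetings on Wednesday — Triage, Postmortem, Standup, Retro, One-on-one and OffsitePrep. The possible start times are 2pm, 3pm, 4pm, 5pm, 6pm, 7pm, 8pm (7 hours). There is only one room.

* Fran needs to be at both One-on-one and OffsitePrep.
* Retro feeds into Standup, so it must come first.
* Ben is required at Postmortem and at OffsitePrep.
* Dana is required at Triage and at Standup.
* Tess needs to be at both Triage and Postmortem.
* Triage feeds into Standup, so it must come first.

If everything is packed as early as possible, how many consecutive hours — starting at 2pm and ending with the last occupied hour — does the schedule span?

The precedence chain requires at least 2 distinct hours.
With at most 1 per hour and 6 meetings, at least 6 hours are needed.
6 works (last occupied hour: 7pm): for example Triage -> 2pm, Standup -> 4pm, Postmortem -> 5pm, Retro -> 3pm, OffsitePrep -> 7pm, One-on-one -> 6pm.

6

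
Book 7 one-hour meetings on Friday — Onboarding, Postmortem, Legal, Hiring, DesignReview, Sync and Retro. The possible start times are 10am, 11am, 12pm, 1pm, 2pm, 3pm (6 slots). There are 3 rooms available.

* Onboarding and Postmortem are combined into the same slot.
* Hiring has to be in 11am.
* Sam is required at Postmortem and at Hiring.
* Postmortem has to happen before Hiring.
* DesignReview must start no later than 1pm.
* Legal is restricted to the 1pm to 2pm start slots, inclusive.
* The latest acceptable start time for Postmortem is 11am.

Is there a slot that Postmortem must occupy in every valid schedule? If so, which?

Postmortem's window is 10am–11am.
Hiring is fixed at 11am, and Postmortem can't share a slot with Hiring.
So Postmortem must be 10am.

10am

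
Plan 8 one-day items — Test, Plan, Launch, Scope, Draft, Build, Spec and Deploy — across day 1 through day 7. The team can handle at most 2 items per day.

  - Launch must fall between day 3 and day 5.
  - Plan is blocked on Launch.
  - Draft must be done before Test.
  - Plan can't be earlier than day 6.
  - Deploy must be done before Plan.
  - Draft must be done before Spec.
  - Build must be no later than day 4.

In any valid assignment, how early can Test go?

Precedence pushes Test to at least day 2.
Test at day 2 is achievable: Spec in day 2; Draft in day 1; Test in day 2; Launch in day 3; Build in day 1; Scope in day 4; Deploy in day 3; Plan in day 6.

day 2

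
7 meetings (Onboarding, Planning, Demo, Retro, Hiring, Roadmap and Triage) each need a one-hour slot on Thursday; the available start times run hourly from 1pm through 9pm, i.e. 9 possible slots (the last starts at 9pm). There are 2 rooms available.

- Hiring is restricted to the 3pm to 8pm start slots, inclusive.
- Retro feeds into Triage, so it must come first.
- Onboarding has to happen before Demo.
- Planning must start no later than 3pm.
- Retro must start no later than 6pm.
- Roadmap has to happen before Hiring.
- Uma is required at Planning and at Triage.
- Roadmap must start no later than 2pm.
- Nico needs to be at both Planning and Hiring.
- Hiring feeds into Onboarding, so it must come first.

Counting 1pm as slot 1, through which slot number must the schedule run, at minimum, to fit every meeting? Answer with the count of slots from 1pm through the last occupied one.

The precedence chain requires at least 4 distinct slots.
With at most 2 per slot and 7 meetings, at least 4 slots are needed.
Propagating the time windows through the other constraints, Demo can't land before 5pm — that is slot 5 counting from 1pm — so the schedule must run through at least 5 slots.
5 works (last occupied slot: 5pm): for example Planning -> 1pm, Onboarding -> 4pm, Roadmap -> 1pm, Hiring -> 3pm, Retro -> 2pm, Demo -> 5pm, Triage -> 3pm.

5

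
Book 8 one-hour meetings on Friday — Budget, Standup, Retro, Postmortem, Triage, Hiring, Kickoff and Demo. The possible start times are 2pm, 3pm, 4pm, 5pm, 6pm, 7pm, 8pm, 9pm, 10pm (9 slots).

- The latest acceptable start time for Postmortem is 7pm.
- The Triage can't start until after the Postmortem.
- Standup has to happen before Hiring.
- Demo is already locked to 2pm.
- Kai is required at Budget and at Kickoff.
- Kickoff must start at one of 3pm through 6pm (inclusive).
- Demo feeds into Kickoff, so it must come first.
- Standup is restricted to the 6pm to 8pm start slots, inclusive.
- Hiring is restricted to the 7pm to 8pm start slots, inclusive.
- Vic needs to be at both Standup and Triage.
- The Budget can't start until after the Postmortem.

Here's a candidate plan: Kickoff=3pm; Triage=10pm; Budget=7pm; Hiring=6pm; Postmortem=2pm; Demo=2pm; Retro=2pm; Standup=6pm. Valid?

Hiring is restricted to the 7pm to 8pm start slots, inclusive — violated.
The Budget can't start until after the Postmortem — holds.
The Triage can't start until after the Postmortem — holds.
Standup is restricted to the 6pm to 8pm start slots, inclusive — holds.
The latest acceptable start time for Postmortem is 7pm — holds.
Demo feeds into Kickoff, so it must come first — holds.
Kickoff must start at one of 3pm through 6pm (inclusive) — holds.
Standup has to happen before Hiring — violated.
Vic needs to be at both Standup and Triage — holds.
Kai is required at Budget and at Kickoff — holds.
Demo is already locked to 2pm — holds.

No — it violates: Hiring is restricted to the 7pm to 8pm start slots, inclusive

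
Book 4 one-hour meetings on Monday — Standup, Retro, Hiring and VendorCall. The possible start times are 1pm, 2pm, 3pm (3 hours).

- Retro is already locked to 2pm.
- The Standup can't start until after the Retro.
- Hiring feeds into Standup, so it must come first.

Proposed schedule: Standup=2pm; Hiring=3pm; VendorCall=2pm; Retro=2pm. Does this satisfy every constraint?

Hiring feeds into Standup, so it must come first — violated.
Retro is already locked to 2pm — holds.
The Standup can't start until after the Retro — violated.

No. Hiring feeds into Standup, so it must come first is not satisfied.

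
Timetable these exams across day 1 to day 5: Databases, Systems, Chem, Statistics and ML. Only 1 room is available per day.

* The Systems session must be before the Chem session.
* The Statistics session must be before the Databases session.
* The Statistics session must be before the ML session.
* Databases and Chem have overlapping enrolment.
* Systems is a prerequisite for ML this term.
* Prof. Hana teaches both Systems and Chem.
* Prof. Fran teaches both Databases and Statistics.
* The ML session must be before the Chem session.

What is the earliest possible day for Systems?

day 1

Downstream work caps Systems at day 3.
Systems at day 1 is achievable: ML=day 3; Statistics=day 2; Systems=day 1; Databases=day 5; Chem=day 4.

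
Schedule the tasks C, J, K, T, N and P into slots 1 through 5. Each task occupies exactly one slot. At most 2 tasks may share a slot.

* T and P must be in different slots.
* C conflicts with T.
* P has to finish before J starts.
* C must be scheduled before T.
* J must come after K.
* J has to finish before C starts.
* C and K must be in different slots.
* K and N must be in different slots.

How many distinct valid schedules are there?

28

Splitting on C: it can be 3 (8), 4 (20). Listing each branch's schedules as (J, K, T, N, P):
C=3: (2,1,4,2,1) (2,1,4,3,1) (2,1,4,4,1) (2,1,4,5,1) (2,1,5,2,1) (2,1,5,3,1) (2,1,5,4,1) (2,1,5,5,1) — 8.
C=4: (2,1,5,2,1) (2,1,5,3,1) (2,1,5,4,1) (2,1,5,5,1) (3,1,5,2,1) (3,1,5,2,2) (3,1,5,3,1) (3,1,5,3,2) (3,1,5,4,1) (3,1,5,4,2) (3,1,5,5,1) (3,1,5,5,2) (3,2,5,1,1) (3,2,5,1,2) (3,2,5,3,1) (3,2,5,3,2) (3,2,5,4,1) (3,2,5,4,2) (3,2,5,5,1) (3,2,5,5,2) — 20.
Summing: 8 + 20 = 28.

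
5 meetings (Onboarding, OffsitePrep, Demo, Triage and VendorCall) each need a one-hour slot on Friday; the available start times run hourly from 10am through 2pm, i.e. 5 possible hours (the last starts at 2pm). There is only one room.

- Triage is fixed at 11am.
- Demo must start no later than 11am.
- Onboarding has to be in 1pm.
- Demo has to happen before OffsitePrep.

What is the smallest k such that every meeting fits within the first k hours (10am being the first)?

5 hours

The precedence chain requires at least 2 distinct hours.
With at most 1 per hour and 5 meetings, at least 5 hours are needed.
Onboarding can't be placed before 1pm — that is hour 4 counting from 10am — so the schedule must run through at least 4 hours.
5 works (last occupied hour: 2pm): for example OffsitePrep=12pm, Triage=11am, Demo=10am, VendorCall=2pm, Onboarding=1pm.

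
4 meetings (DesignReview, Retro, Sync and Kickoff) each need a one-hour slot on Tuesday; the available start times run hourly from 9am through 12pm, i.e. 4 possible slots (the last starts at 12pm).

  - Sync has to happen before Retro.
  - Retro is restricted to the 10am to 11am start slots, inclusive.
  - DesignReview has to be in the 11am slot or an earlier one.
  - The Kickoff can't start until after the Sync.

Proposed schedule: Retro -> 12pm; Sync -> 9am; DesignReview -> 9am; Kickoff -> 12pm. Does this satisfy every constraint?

Invalid. Retro is restricted to the 10am to 11am start slots, inclusive.

Retro is restricted to the 10am to 11am start slots, inclusive — violated.
DesignReview has to be in the 11am slot or an earlier one — holds.
The Kickoff can't start until after the Sync — holds.
Sync has to happen before Retro — holds.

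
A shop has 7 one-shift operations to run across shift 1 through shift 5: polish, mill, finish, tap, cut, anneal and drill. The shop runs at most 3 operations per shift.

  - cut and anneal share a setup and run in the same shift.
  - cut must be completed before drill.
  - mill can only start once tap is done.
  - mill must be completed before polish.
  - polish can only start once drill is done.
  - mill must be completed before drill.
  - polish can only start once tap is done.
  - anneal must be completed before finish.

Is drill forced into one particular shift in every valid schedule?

drill can be shift 3 (e.g. finish -> shift 2; drill -> shift 3; tap -> shift 1; cut -> shift 1; polish -> shift 4; mill -> shift 2; anneal -> shift 1) or shift 4 (e.g. mill -> shift 2, tap -> shift 1, anneal -> shift 1, finish -> shift 2, cut -> shift 1, polish -> shift 5, drill -> shift 4).

No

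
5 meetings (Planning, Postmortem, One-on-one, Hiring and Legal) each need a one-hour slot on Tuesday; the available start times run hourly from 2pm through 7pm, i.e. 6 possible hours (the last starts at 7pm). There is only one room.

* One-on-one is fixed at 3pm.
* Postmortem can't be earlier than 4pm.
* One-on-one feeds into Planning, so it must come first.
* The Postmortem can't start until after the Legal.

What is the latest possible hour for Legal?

6pm

Downstream work caps Legal at 6pm.
Legal at 6pm is achievable: Planning in 4pm; Hiring in 2pm; Legal in 6pm; Postmortem in 7pm; One-on-one in 3pm.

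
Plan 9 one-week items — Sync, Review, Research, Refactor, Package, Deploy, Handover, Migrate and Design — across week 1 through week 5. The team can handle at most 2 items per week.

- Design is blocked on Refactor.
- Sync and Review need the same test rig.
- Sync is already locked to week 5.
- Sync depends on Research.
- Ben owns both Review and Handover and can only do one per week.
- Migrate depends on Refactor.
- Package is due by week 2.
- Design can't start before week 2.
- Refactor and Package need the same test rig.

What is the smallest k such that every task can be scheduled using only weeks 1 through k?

The precedence chain requires at least 2 distinct weeks.
With at most 2 per week and 9 tasks, at least 5 weeks are needed.
Sync can't be placed before week 5, so the schedule must run through at least week 5.
5 works (last occupied week: week 5): for example Deploy -> week 4; Handover -> week 4; Sync -> week 5; Design -> week 3; Review -> week 2; Migrate -> week 3; Research -> week 1; Package -> week 1; Refactor -> week 2.

5 weeks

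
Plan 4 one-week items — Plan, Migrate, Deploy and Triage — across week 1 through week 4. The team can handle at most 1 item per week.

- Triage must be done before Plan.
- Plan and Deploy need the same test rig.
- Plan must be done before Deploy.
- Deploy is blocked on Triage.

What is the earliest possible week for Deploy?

Precedence pushes Deploy to at least week 3.
Deploy at week 3 is achievable: Deploy -> week 3, Plan -> week 2, Migrate -> week 4, Triage -> week 1.

week 3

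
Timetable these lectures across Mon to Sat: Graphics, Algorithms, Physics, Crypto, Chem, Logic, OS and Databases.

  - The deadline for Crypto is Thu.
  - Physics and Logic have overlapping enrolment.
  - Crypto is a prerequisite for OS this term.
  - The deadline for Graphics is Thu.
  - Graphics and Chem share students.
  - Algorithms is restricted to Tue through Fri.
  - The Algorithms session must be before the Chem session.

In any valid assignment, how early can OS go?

Tue

Precedence pushes OS to at least Tue.
OS at Tue is achievable: Chem=Wed, Databases=Mon, Graphics=Mon, OS=Tue, Physics=Mon, Algorithms=Tue, Logic=Tue, Crypto=Mon.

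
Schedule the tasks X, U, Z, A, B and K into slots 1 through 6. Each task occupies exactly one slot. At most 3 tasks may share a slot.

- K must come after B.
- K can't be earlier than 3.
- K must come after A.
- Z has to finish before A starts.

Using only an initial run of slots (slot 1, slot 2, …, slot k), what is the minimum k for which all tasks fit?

The precedence chain requires at least 3 distinct slots.
With at most 3 per slot and 6 tasks, at least 2 slots are needed.
3 works (last occupied slot: 3): for example U=2, X=1, B=1, K=3, Z=1, A=2.

3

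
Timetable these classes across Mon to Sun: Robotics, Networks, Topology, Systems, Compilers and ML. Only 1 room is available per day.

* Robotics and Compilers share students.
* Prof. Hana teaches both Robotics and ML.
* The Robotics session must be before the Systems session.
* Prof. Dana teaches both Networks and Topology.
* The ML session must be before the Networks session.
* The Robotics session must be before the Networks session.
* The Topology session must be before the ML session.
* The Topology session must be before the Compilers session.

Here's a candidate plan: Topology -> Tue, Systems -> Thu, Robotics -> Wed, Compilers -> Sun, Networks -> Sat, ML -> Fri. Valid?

The Robotics session must be before the Networks session — holds.
Robotics and Compilers share students — holds.
Prof. Dana teaches both Networks and Topology — holds.
The ML session must be before the Networks session — holds.
The Robotics session must be before the Systems session — holds.
The Topology session must be before the ML session — holds.
The Topology session must be before the Compilers session — holds.
Prof. Hana teaches both Robotics and ML — holds.
Only 1 room is available per day — holds.

Yes, all constraints hold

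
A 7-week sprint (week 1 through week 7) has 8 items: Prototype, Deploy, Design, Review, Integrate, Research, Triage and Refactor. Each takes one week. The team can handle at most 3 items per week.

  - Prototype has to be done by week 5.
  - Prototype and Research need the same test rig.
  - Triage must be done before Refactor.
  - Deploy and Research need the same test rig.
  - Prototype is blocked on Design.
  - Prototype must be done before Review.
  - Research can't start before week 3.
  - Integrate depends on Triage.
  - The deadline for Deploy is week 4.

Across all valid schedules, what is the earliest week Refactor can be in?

week 2

Precedence pushes Refactor to at least week 2.
Refactor at week 2 is achievable: Refactor=week 2; Review=week 3; Triage=week 1; Research=week 3; Integrate=week 2; Design=week 1; Prototype=week 2; Deploy=week 1.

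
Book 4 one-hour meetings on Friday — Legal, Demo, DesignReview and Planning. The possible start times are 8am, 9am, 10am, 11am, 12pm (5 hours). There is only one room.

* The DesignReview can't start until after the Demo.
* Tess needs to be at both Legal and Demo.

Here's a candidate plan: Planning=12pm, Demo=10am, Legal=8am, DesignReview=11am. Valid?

Yes

There is only one room — holds.
Tess needs to be at both Legal and Demo — holds.
The DesignReview can't start until after the Demo — holds.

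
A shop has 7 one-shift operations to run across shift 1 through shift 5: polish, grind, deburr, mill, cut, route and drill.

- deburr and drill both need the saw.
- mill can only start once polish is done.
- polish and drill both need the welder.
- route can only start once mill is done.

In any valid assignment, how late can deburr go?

deburr at shift 5 is achievable: polish -> shift 1, drill -> shift 2, grind -> shift 1, deburr -> shift 5, route -> shift 3, cut -> shift 1, mill -> shift 2.

shift 5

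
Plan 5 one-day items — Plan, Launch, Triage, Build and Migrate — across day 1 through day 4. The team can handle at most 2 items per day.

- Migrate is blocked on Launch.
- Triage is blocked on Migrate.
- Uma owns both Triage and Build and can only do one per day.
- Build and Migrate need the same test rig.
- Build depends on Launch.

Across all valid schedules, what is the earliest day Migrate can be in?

Precedence pushes Migrate to at least day 2; downstream work caps Migrate at day 3.
Migrate at day 2 is achievable: Migrate -> day 2; Build -> day 4; Launch -> day 1; Plan -> day 1; Triage -> day 3.

day 2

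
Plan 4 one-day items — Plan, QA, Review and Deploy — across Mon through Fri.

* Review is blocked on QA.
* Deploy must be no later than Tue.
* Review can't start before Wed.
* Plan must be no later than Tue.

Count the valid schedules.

Splitting on Plan: it can be Mon (18), Tue (18). Listing each branch's schedules as (QA, Review, Deploy):
Plan=Mon: (Mon,Wed,Mon) (Mon,Wed,Tue) (Mon,Thu,Mon) (Mon,Thu,Tue) (Mon,Fri,Mon) (Mon,Fri,Tue) (Tue,Wed,Mon) (Tue,Wed,Tue) (Tue,Thu,Mon) (Tue,Thu,Tue) (Tue,Fri,Mon) (Tue,Fri,Tue) (Wed,Thu,Mon) (Wed,Thu,Tue) (Wed,Fri,Mon) (Wed,Fri,Tue) (Thu,Fri,Mon) (Thu,Fri,Tue) — 18.
Plan=Tue: (Mon,Wed,Mon) (Mon,Wed,Tue) (Mon,Thu,Mon) (Mon,Thu,Tue) (Mon,Fri,Mon) (Mon,Fri,Tue) (Tue,Wed,Mon) (Tue,Wed,Tue) (Tue,Thu,Mon) (Tue,Thu,Tue) (Tue,Fri,Mon) (Tue,Fri,Tue) (Wed,Thu,Mon) (Wed,Thu,Tue) (Wed,Fri,Mon) (Wed,Fri,Tue) (Thu,Fri,Mon) (Thu,Fri,Tue) — 18.
Summing: 18 + 18 = 36.

36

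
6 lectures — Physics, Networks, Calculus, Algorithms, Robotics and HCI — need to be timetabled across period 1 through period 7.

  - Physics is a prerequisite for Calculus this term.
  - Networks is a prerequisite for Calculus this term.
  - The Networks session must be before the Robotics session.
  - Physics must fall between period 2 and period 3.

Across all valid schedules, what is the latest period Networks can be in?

period 6

Downstream work caps Networks at period 6.
Networks at period 6 is achievable: Calculus -> period 7, Physics -> period 2, Robotics -> period 7, Networks -> period 6, Algorithms -> period 1, HCI -> period 1.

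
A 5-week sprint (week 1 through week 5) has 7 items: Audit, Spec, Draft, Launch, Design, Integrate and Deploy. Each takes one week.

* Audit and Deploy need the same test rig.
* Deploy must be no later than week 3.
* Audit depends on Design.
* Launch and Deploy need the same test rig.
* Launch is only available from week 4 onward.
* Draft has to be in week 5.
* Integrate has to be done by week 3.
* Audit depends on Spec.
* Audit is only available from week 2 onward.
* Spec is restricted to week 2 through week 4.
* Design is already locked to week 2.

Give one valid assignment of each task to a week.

Draft=week 5, Audit=week 3, Integrate=week 1, Launch=week 4, Spec=week 2, Design=week 2, Deploy=week 1

Checking: Design(week 2) before Audit(week 3); Spec(week 2) before Audit(week 3); Launch(week 4) != Deploy(week 1); Audit(week 3) != Deploy(week 1); Draft=week 5 in [week 5,week 5]; Integrate=week 1 in [week 1,week 3]; Deploy=week 1 in [week 1,week 3]; Spec=week 2 in [week 2,week 4]; Launch=week 4 in [week 4,week 5]; Design=week 2 in [week 2,week 2]; Audit=week 3 in [week 2,week 5].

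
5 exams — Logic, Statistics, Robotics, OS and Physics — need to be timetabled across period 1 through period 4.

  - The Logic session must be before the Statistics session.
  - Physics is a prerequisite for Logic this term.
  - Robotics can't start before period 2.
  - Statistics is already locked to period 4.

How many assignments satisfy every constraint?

36

Splitting on Logic: it can be period 2 (12), period 3 (24). Listing each branch's schedules as (Statistics, Robotics, OS, Physics) by period number:
Logic=period 2: (4,2,1,1) (4,2,2,1) (4,2,3,1) (4,2,4,1) (4,3,1,1) (4,3,2,1) (4,3,3,1) (4,3,4,1) (4,4,1,1) (4,4,2,1) (4,4,3,1) (4,4,4,1) — 12.
Logic=period 3: (4,2,1,1) (4,2,1,2) (4,2,2,1) (4,2,2,2) (4,2,3,1) (4,2,3,2) (4,2,4,1) (4,2,4,2) (4,3,1,1) (4,3,1,2) (4,3,2,1) (4,3,2,2) (4,3,3,1) (4,3,3,2) (4,3,4,1) (4,3,4,2) (4,4,1,1) (4,4,1,2) (4,4,2,1) (4,4,2,2) (4,4,3,1) (4,4,3,2) (4,4,4,1) (4,4,4,2) — 24.
Summing: 12 + 24 = 36.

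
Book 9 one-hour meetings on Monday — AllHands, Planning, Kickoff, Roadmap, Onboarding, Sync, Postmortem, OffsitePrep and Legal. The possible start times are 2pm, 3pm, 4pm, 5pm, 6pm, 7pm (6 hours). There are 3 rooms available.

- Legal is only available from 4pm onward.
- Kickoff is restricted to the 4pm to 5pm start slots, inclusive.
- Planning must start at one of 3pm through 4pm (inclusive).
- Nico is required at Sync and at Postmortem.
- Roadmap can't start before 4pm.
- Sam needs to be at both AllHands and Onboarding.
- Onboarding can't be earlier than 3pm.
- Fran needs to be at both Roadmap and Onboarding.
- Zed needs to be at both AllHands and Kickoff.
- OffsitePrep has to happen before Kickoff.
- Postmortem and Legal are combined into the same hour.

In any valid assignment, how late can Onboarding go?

7pm

Onboarding is available from 3pm.
Onboarding at 7pm is achievable: Postmortem in 5pm; Legal in 5pm; Sync in 2pm; Onboarding in 7pm; OffsitePrep in 2pm; Roadmap in 4pm; Kickoff in 4pm; Planning in 3pm; AllHands in 2pm.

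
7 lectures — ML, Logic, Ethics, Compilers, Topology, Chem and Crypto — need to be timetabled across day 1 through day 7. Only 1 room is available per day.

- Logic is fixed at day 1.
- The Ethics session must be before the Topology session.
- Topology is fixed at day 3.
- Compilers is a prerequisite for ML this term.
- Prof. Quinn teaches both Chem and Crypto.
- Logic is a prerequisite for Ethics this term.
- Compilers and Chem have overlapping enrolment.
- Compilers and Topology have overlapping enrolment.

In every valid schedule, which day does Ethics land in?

day 2

Logic is fixed at day 1 and must come before Ethics, so Ethics is at least day 2.
Topology is fixed at day 3 and must come after Ethics, so Ethics is at most day 2.
So Ethics must be day 2.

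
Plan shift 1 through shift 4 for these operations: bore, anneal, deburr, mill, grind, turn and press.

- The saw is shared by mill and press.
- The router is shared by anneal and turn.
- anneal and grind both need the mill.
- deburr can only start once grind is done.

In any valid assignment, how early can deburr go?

Precedence pushes deburr to at least shift 2.
deburr at shift 2 is achievable: deburr -> shift 2, turn -> shift 1, mill -> shift 1, bore -> shift 1, press -> shift 2, anneal -> shift 2, grind -> shift 1.

shift 2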